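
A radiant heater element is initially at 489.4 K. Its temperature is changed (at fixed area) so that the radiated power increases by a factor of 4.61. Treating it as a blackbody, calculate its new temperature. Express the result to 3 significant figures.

T₂ ≈ 717 K

P ∝ T⁴, so T₂/T₁ = (P₂/P₁)^(1/4) = (4.61)^(1/4) = 1.46530.
T₂ = 489.4 × 1.46530 = 717 K.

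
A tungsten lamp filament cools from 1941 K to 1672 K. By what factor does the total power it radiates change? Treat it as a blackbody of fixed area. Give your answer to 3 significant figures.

P ∝ T⁴, so P₂/P₁ = (T₂/T₁)⁴ = (1672/1941)⁴ = (0.861412)⁴ = 0.551.

P₂/P₁ ≈ 0.551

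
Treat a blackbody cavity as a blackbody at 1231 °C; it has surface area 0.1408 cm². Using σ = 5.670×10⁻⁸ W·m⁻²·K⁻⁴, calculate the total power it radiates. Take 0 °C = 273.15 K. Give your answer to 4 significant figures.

T = 1231 °C + 273.15 = 1504.15 K.
Area A = 0.1408 cm² = 1.408×10⁻⁵ m².
P = σAT⁴ = 5.670×10⁻⁸ × 1.408×10⁻⁵ × (1504.15)⁴ = 4.086 W.

P ≈ 4.086 W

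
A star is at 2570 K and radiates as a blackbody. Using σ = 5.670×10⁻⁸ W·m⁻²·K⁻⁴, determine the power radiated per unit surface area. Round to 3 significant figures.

I ≈ 2.47×10⁶ W/m²

Stefan–Boltzmann: I = σT⁴ = 5.670×10⁻⁸ × (2570)⁴ = 2.47×10⁶ W/m².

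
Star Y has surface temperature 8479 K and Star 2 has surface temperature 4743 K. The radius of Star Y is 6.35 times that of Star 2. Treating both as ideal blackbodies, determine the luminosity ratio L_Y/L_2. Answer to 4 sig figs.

L ∝ R²T⁴, so L_Y/L_2 = (R_Y/R_2)²(T_Y/T_2)⁴ = (6.35)² × (8479/4743)⁴ = 40.3225 × 10.2133 = 411.8.

L_Y/L_2 ≈ 411.8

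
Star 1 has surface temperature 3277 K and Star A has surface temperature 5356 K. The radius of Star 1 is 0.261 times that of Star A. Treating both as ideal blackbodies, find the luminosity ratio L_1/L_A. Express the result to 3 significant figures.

L ∝ R²T⁴, so L_1/L_A = (R_1/R_A)²(T_1/T_A)⁴ = (0.261)² × (3277/5356)⁴ = 0.068121 × 0.140134 = 9.55×10⁻³.

L_1/L_A ≈ 9.55×10⁻³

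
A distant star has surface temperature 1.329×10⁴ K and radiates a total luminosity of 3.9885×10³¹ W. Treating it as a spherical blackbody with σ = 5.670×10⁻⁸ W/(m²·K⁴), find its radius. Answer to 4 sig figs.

L = 4πR²σT⁴ ⇒ R = √(L/(4πσT⁴)).
σT⁴ = 1.76882×10⁹ W/m², so R = √(3.9885×10³¹/(4π×1.76882×10⁹)) = 4.236×10¹⁰ m.

R ≈ 4.236×10¹⁰ m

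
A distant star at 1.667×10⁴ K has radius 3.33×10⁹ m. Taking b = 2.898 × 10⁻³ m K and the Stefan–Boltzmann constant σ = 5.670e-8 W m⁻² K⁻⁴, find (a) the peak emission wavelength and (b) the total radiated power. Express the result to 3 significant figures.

(a) λ_max = b/T = 2.898×10⁻³/1.667×10⁴ = 1.738×10⁻⁷ m = 174 nm.
Surface area A = 4πR² = 4π(3.33×10⁹ m)² = 1.39347×10²⁰ m².
(b) P = σAT⁴ = 5.670×10⁻⁸×1.39347×10²⁰×(1.667×10⁴)⁴ = 6.10×10²⁹ W.

λ_max ≈ 174 nm; P ≈ 6.10×10²⁹ W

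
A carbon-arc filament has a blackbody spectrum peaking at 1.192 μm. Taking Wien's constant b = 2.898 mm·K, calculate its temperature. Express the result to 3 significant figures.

T ≈ 2.43×10³ K

Wien's law gives T = b/λ_max = (2.898×10⁻³ m·K)/(1.192×10⁻⁶ m) = 2.43×10³ K.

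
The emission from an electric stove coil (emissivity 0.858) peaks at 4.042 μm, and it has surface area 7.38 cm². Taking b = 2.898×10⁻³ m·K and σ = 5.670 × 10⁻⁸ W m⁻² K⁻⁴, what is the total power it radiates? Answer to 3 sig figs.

P ≈ 9.49 W

Wien's law: T = b/λ_max = 2.898×10⁻³/4.042×10⁻⁶ = 716.972 K.
Area A = 7.38 cm² = 7.38×10⁻⁴ m².
Then P = εσAT⁴ = 0.858×5.670×10⁻⁸×7.38×10⁻⁴×(716.972)⁴ = 9.49 W.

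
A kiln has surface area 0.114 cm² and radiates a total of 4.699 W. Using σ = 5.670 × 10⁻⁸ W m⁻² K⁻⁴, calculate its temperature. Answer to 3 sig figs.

Area A = 0.114 cm² = 1.14×10⁻⁵ m².
P = σAT⁴ ⇒ T = (P/(σA))^(1/4) = (4.699/(5.670×10⁻⁸×1.14×10⁻⁵))^(1/4) = 1.64×10³ K.

T ≈ 1.64×10³ K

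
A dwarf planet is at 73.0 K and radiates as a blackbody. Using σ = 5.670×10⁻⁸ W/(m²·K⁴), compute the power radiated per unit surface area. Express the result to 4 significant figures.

I ≈ 1.610 W/m²

Stefan–Boltzmann: I = σT⁴ = 5.670×10⁻⁸ × (73.0)⁴ = 1.610 W/m².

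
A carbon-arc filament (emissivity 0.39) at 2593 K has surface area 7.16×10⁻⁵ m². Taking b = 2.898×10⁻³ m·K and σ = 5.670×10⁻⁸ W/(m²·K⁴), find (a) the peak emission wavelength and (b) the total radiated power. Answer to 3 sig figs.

(a) λ_max = b/T = 2.898×10⁻³/2593 = 1.118×10⁻⁶ m = 1.12 μm.
Area A = 7.16×10⁻⁵ m².
(b) P = εσAT⁴ = 0.39×5.670×10⁻⁸×7.16×10⁻⁵×(2593)⁴ = 71.6 W.

λ_max ≈ 1.12 μm; P ≈ 71.6 W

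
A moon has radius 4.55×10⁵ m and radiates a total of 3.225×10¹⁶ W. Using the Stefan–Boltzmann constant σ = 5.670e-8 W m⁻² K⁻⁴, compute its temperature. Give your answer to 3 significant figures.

Surface area A = 4πR² = 4π(4.55×10⁵ m)² = 2.60155×10¹² m².
P = σAT⁴ ⇒ T = (P/(σA))^(1/4) = (3.225×10¹⁶/(5.670×10⁻⁸×2.60155×10¹²))^(1/4) = 684 K.

T ≈ 684 K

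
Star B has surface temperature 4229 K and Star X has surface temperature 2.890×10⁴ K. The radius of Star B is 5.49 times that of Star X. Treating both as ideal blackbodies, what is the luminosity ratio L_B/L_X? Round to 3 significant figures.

L_B/L_X ≈ 0.0138

L ∝ R²T⁴, so L_B/L_X = (R_B/R_X)²(T_B/T_X)⁴ = (5.49)² × (4229/2.890×10⁴)⁴ = 30.1401 × 4.58521×10⁻⁴ = 0.0138.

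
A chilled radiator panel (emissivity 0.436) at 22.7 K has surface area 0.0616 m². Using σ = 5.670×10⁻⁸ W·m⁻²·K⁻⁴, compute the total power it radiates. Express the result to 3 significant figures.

P ≈ 4.04×10⁻⁴ W

Area A = 0.0616 m².
P = εσAT⁴ = 0.436 × 5.670×10⁻⁸ × 0.0616 × (22.7)⁴ = 4.04×10⁻⁴ W.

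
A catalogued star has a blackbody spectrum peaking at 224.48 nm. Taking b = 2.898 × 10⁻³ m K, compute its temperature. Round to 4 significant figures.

T ≈ 1.291×10⁴ K

Wien's law gives T = b/λ_max = (2.898×10⁻³ m·K)/(2.2448×10⁻⁷ m) = 1.291×10⁴ K.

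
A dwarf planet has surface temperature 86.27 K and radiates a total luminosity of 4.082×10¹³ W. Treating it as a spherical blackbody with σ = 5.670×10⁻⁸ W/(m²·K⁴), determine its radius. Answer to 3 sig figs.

L = 4πR²σT⁴ ⇒ R = √(L/(4πσT⁴)).
σT⁴ = 3.14067 W/m², so R = √(4.082×10¹³/(4π×3.14067)) = 1.02×10⁶ m.

R ≈ 1.02×10⁶ m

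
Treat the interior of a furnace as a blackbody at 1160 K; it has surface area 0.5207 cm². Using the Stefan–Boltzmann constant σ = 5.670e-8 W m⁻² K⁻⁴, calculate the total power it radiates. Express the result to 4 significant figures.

P ≈ 5.346 W

Area A = 0.5207 cm² = 5.207×10⁻⁵ m².
P = σAT⁴ = 5.670×10⁻⁸ × 5.207×10⁻⁵ × (1160)⁴ = 5.346 W.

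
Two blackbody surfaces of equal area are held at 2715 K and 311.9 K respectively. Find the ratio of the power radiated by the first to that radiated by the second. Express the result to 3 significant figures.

With equal areas, P₁/P₂ = (T₁/T₂)⁴ = (2715/311.9)⁴ = 5.74×10³.

P₁/P₂ ≈ 5.74×10³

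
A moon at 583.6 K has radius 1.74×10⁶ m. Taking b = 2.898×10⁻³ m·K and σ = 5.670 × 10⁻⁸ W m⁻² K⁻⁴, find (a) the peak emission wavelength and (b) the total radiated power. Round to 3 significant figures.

(a) λ_max = b/T = 2.898×10⁻³/583.6 = 4.966×10⁻⁶ m = 4.97 μm.
Surface area A = 4πR² = 4π(1.74×10⁶ m)² = 3.80459×10¹³ m².
(b) P = σAT⁴ = 5.670×10⁻⁸×3.80459×10¹³×(583.6)⁴ = 2.50×10¹⁷ W.

λ_max ≈ 4.97 μm; P ≈ 2.50×10¹⁷ W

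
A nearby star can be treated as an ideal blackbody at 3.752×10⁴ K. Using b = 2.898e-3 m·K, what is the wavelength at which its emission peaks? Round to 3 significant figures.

λ_max ≈ 77.2 nm

Wien's displacement law: λ_max = b/T = (2.898×10⁻³ m·K)/(3.752×10⁴ K) = 7.724×10⁻⁸ m.
That is 77.2 nm, in the ultraviolet range.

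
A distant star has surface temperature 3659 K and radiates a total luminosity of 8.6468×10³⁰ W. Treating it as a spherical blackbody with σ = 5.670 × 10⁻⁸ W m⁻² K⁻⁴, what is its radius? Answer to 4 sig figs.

L = 4πR²σT⁴ ⇒ R = √(L/(4πσT⁴)).
σT⁴ = 1.01633×10⁷ W/m², so R = √(8.6468×10³⁰/(4π×1.01633×10⁷)) = 2.602×10¹¹ m.

R ≈ 2.602×10¹¹ m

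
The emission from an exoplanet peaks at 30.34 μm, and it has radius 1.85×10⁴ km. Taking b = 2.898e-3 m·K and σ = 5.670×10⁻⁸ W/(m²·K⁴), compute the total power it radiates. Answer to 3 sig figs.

P ≈ 2.03×10¹⁶ W

Wien's law: T = b/λ_max = 2.898×10⁻³/3.034×10⁻⁵ = 95.5175 K.
Surface area A = 4πR² = 4π(1.85×10⁷ m)² = 4.30084×10¹⁵ m².
Then P = σAT⁴ = 5.670×10⁻⁸×4.30084×10¹⁵×(95.5175)⁴ = 2.03×10¹⁶ W.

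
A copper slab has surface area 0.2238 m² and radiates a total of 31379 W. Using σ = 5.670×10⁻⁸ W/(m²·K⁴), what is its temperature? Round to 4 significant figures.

Area A = 0.2238 m².
P = σAT⁴ ⇒ T = (P/(σA))^(1/4) = (31379/(5.670×10⁻⁸×0.2238))^(1/4) = 1254 K.

T ≈ 1254 K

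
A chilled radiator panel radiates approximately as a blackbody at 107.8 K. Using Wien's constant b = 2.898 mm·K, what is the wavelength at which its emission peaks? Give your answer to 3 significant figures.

Wien's displacement law: λ_max = b/T = (2.898×10⁻³ m·K)/(107.8 K) = 2.688×10⁻⁵ m.
That is 26.9 μm, in the infrared range.

λ_max ≈ 26.9 μm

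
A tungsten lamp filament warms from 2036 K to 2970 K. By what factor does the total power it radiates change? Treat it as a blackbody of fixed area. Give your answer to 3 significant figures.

P ∝ T⁴, so P₂/P₁ = (T₂/T₁)⁴ = (2970/2036)⁴ = (1.45874)⁴ = 4.53.

P₂/P₁ ≈ 4.53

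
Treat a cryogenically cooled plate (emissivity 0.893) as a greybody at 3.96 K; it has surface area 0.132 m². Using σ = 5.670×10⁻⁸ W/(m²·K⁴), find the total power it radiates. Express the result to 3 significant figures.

Area A = 0.132 m².
P = εσAT⁴ = 0.893 × 5.670×10⁻⁸ × 0.132 × (3.96)⁴ = 1.64×10⁻⁶ W.

P ≈ 1.64×10⁻⁶ W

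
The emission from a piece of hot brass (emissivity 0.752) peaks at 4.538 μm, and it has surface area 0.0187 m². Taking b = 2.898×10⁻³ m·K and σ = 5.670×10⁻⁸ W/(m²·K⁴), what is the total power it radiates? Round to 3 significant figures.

Wien's law: T = b/λ_max = 2.898×10⁻³/4.538×10⁻⁶ = 638.607 K.
Area A = 0.0187 m².
Then P = εσAT⁴ = 0.752×5.670×10⁻⁸×0.0187×(638.607)⁴ = 133 W.

P ≈ 133 W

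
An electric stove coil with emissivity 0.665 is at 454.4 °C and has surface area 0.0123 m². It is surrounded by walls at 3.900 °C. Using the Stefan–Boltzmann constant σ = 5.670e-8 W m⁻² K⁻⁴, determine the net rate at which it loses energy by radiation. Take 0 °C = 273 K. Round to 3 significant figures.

Net loss ≈ 127 W

T = 454.4 °C + 273 = 727.4 K.
Surroundings: T = 3.900 °C + 273 = 276.900 K.
Area A = 0.0123 m².
Net radiated power P_net = εσA(T⁴ − T₀⁴) = 0.665×5.670×10⁻⁸×0.0123×(727.4⁴ − 276.900⁴).
T⁴ − T₀⁴ = 2.79958×10¹¹ − 5.87884×10⁹ = 2.74079×10¹¹ K⁴, so P_net = 127 W.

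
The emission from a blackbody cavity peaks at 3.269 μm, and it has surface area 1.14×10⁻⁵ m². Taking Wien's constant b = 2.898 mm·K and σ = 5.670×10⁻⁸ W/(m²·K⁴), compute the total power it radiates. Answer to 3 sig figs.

Wien's law: T = b/λ_max = 2.898×10⁻³/3.269×10⁻⁶ = 886.510 K.
Area A = 1.14×10⁻⁵ m².
Then P = σAT⁴ = 5.670×10⁻⁸×1.14×10⁻⁵×(886.510)⁴ = 0.399 W.

P ≈ 0.399 W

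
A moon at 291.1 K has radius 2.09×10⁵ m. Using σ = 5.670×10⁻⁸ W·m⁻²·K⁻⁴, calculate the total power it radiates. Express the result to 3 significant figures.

Surface area A = 4πR² = 4π(2.09×10⁵ m)² = 5.48912×10¹¹ m².
P = σAT⁴ = 5.670×10⁻⁸ × 5.48912×10¹¹ × (291.1)⁴ = 2.23×10¹⁴ W.

P ≈ 2.23×10¹⁴ W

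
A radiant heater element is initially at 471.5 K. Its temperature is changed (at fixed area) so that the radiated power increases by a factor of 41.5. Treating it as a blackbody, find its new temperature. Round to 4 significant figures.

T₂ ≈ 1197 K

P ∝ T⁴, so T₂/T₁ = (P₂/P₁)^(1/4) = (41.5)^(1/4) = 2.53812.
T₂ = 471.5 × 2.53812 = 1197 K.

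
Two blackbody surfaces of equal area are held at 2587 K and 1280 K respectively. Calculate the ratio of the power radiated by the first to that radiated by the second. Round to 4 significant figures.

P₁/P₂ ≈ 16.69

With equal areas, P₁/P₂ = (T₁/T₂)⁴ = (2587/1280)⁴ = 16.69.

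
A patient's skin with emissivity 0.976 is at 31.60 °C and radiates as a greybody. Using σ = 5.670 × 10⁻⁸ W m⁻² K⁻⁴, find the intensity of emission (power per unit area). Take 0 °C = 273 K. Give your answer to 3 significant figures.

I ≈ 476 W/m²

T = 31.60 °C + 273 = 304.60 K.
Stefan–Boltzmann: I = εσT⁴ = 0.976 × 5.670×10⁻⁸ × (304.60)⁴ = 476 W/m².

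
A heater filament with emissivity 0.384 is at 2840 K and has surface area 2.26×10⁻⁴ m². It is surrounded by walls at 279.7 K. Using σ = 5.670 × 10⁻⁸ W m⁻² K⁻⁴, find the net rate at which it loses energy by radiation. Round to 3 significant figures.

Area A = 2.26×10⁻⁴ m².
Net radiated power P_net = εσA(T⁴ − T₀⁴) = 0.384×5.670×10⁻⁸×2.26×10⁻⁴×(2840⁴ − 279.7⁴).
T⁴ − T₀⁴ = 6.50539×10¹³ − 6.12026×10⁹ = 6.50478×10¹³ K⁴, so P_net = 320 W.

Net loss ≈ 320 W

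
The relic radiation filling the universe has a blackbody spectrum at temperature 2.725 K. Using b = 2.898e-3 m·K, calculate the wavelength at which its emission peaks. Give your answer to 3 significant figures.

λ_max ≈ 1.06×10⁻³ m

Wien's displacement law: λ_max = b/T = (2.898×10⁻³ m·K)/(2.725 K) = 1.063×10⁻³ m.
That is 1.06×10⁻³ m, in the microwave range.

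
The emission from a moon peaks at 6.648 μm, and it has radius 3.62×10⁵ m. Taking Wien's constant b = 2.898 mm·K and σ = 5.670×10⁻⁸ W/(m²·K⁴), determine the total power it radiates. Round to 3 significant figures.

Wien's law: T = b/λ_max = 2.898×10⁻³/6.648×10⁻⁶ = 435.921 K.
Surface area A = 4πR² = 4π(3.62×10⁵ m)² = 1.64675×10¹² m².
Then P = σAT⁴ = 5.670×10⁻⁸×1.64675×10¹²×(435.921)⁴ = 3.37×10¹⁵ W.

P ≈ 3.37×10¹⁵ W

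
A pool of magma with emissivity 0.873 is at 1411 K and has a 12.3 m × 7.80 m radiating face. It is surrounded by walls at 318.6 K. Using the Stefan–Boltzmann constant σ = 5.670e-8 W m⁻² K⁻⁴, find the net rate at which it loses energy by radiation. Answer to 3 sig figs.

Net loss ≈ 1.88×10⁷ W

Area A = 12.3 × 7.80 = 95.94 m².
Net radiated power P_net = εσA(T⁴ − T₀⁴) = 0.873×5.670×10⁻⁸×95.94×(1411⁴ − 318.6⁴).
T⁴ − T₀⁴ = 3.96377×10¹² − 1.03035×10¹⁰ = 3.95347×10¹² K⁴, so P_net = 1.88×10⁷ W.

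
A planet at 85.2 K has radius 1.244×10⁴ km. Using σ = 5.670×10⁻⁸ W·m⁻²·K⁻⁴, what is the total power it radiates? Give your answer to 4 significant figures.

P ≈ 5.810×10¹⁵ W

Surface area A = 4πR² = 4π(1.244×10⁷ m)² = 1.94469×10¹⁵ m².
P = σAT⁴ = 5.670×10⁻⁸ × 1.94469×10¹⁵ × (85.2)⁴ = 5.810×10¹⁵ W.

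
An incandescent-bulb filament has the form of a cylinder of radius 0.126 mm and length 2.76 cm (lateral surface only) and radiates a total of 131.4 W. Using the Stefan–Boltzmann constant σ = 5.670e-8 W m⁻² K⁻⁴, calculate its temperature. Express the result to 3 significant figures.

T ≈ 3.21×10³ K

Lateral area A = 2πrL = 2π×1.26×10⁻⁴×0.0276 = 2.18504×10⁻⁵ m².
P = σAT⁴ ⇒ T = (P/(σA))^(1/4) = (131.4/(5.670×10⁻⁸×2.18504×10⁻⁵))^(1/4) = 3.21×10³ K.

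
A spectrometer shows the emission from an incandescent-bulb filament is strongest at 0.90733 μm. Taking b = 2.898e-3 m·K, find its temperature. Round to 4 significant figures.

Wien's law gives T = b/λ_max = (2.898×10⁻³ m·K)/(9.0733×10⁻⁷ m) = 3194 K.

T ≈ 3194 K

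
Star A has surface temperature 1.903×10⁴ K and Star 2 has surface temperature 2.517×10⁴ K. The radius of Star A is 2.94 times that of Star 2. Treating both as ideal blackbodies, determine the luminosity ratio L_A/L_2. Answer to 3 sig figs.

L ∝ R²T⁴, so L_A/L_2 = (R_A/R_2)²(T_A/T_2)⁴ = (2.94)² × (1.903×10⁴/2.517×10⁴)⁴ = 8.6436 × 0.326755 = 2.82.

L_A/L_2 ≈ 2.82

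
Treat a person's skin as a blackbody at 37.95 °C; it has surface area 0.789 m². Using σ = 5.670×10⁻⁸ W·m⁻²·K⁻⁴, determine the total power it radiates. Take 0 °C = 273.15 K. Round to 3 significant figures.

P ≈ 419 W

T = 37.95 °C + 273.15 = 311.10 K.
Area A = 0.789 m².
P = σAT⁴ = 5.670×10⁻⁸ × 0.789 × (311.10)⁴ = 419 W.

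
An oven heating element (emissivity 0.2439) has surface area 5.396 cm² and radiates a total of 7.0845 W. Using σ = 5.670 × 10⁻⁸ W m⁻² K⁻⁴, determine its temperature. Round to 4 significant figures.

Area A = 5.396 cm² = 5.396×10⁻⁴ m².
P = εσAT⁴ ⇒ T = (P/(εσA))^(1/4) = (7.0845/(0.2439×5.670×10⁻⁸×5.396×10⁻⁴))^(1/4) = 987.1 K.

T ≈ 987.1 K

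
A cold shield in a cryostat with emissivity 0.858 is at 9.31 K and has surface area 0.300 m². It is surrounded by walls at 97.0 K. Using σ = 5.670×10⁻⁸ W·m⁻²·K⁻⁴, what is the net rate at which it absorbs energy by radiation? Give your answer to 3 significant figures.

Area A = 0.300 m².
Net radiated power P_net = εσA(T⁴ − T₀⁴) = 0.858×5.670×10⁻⁸×0.300×(9.31⁴ − 97.0⁴).
T⁴ − T₀⁴ = 7512.75 − 8.85293×10⁷ = -8.85218×10⁷ K⁴, so P_net = -1.29 W — negative, meaning a net gain of 1.29 W.

Net gain ≈ 1.29 W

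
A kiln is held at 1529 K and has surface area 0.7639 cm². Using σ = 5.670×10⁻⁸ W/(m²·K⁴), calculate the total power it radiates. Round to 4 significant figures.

Area A = 0.7639 cm² = 7.639×10⁻⁵ m².
P = σAT⁴ = 5.670×10⁻⁸ × 7.639×10⁻⁵ × (1529)⁴ = 23.67 W.

P ≈ 23.67 W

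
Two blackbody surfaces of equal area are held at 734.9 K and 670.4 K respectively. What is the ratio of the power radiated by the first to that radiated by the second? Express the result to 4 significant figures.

P₁/P₂ ≈ 1.444

With equal areas, P₁/P₂ = (T₁/T₂)⁴ = (734.9/670.4)⁴ = 1.444.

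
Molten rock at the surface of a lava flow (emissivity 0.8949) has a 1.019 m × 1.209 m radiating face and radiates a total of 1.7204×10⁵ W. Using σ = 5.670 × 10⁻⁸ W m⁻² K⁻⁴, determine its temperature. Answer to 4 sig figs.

Area A = 1.019 × 1.209 = 1.23197 m².
P = εσAT⁴ ⇒ T = (P/(εσA))^(1/4) = (1.7204×10⁵/(0.8949×5.670×10⁻⁸×1.23197))^(1/4) = 1288 K.

T ≈ 1288 K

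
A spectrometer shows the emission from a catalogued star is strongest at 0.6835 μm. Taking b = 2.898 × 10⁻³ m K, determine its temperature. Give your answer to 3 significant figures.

Wien's law gives T = b/λ_max = (2.898×10⁻³ m·K)/(6.835×10⁻⁷ m) = 4.24×10³ K.

T ≈ 4.24×10³ K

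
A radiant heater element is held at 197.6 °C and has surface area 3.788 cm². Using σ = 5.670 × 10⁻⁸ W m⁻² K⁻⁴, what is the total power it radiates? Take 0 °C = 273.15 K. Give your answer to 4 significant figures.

T = 197.6 °C + 273.15 = 470.75 K.
Area A = 3.788 cm² = 3.788×10⁻⁴ m².
P = σAT⁴ = 5.670×10⁻⁸ × 3.788×10⁻⁴ × (470.75)⁴ = 1.055 W.

P ≈ 1.055 W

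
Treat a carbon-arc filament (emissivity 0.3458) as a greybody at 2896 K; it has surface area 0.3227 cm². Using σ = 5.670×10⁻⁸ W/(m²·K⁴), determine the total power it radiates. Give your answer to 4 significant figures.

Area A = 0.3227 cm² = 3.227×10⁻⁵ m².
P = εσAT⁴ = 0.3458 × 5.670×10⁻⁸ × 3.227×10⁻⁵ × (2896)⁴ = 44.50 W.

P ≈ 44.50 W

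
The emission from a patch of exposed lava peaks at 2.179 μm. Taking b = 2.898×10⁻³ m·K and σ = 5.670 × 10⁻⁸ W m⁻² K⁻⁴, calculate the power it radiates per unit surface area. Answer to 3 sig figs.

I ≈ 1.77×10⁵ W/m²

Wien's law: T = b/λ_max = 2.898×10⁻³/2.179×10⁻⁶ = 1329.97 K.
Then I = σT⁴ = 5.670×10⁻⁸×(1329.97)⁴ = 1.77×10⁵ W/m².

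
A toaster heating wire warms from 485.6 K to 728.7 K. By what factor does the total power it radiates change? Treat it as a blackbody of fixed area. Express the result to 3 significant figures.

P₂/P₁ ≈ 5.07

P ∝ T⁴, so P₂/P₁ = (T₂/T₁)⁴ = (728.7/485.6)⁴ = (1.50062)⁴ = 5.07.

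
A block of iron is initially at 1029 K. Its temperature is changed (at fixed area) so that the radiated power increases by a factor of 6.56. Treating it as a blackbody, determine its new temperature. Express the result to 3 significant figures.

T₂ ≈ 1.65×10³ K

P ∝ T⁴, so T₂/T₁ = (P₂/P₁)^(1/4) = (6.56)^(1/4) = 1.60039.
T₂ = 1029 × 1.60039 = 1.65×10³ K.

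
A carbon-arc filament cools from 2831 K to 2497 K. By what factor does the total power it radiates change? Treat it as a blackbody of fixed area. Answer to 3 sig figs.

P₂/P₁ ≈ 0.605

P ∝ T⁴, so P₂/P₁ = (T₂/T₁)⁴ = (2497/2831)⁴ = (0.882020)⁴ = 0.605.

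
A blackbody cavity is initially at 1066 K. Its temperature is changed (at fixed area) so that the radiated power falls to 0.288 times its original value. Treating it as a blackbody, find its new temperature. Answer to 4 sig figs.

P ∝ T⁴, so T₂/T₁ = (P₂/P₁)^(1/4) = (0.288)^(1/4) = 0.732568.
T₂ = 1066 × 0.732568 = 780.9 K.

T₂ ≈ 780.9 K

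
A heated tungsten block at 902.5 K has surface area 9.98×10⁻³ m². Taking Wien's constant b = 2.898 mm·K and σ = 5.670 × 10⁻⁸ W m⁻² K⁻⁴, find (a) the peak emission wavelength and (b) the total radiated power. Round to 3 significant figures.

λ_max ≈ 3.21 μm; P ≈ 375 W

(a) λ_max = b/T = 2.898×10⁻³/902.5 = 3.211×10⁻⁶ m = 3.21 μm.
Area A = 9.98×10⁻³ m².
(b) P = σAT⁴ = 5.670×10⁻⁸×9.98×10⁻³×(902.5)⁴ = 375 W.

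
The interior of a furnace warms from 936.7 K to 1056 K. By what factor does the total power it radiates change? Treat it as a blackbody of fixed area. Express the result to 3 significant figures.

P₂/P₁ ≈ 1.62

P ∝ T⁴, so P₂/P₁ = (T₂/T₁)⁴ = (1056/936.7)⁴ = (1.12736)⁴ = 1.62.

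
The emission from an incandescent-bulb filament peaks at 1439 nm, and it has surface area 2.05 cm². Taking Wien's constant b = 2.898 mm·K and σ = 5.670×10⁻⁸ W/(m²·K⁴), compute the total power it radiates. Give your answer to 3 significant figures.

Wien's law: T = b/λ_max = 2.898×10⁻³/1.439×10⁻⁶ = 2013.90 K.
Area A = 2.05 cm² = 2.05×10⁻⁴ m².
Then P = σAT⁴ = 5.670×10⁻⁸×2.05×10⁻⁴×(2013.90)⁴ = 191 W.

P ≈ 191 W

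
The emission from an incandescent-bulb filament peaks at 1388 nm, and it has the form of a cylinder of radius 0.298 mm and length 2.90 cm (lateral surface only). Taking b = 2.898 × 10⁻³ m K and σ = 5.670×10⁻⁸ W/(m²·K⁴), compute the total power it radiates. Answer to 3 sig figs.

Wien's law: T = b/λ_max = 2.898×10⁻³/1.388×10⁻⁶ = 2087.90 K.
Lateral area A = 2πrL = 2π×2.98×10⁻⁴×0.0290 = 5.42993×10⁻⁵ m².
Then P = σAT⁴ = 5.670×10⁻⁸×5.42993×10⁻⁵×(2087.90)⁴ = 58.5 W.

P ≈ 58.5 W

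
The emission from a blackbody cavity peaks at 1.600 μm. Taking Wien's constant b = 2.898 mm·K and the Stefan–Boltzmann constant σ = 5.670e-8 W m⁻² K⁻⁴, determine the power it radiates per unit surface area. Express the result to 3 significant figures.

I ≈ 6.10×10⁵ W/m²

Wien's law: T = b/λ_max = 2.898×10⁻³/1.600×10⁻⁶ = 1811.25 K.
Then I = σT⁴ = 5.670×10⁻⁸×(1811.25)⁴ = 6.10×10⁵ W/m².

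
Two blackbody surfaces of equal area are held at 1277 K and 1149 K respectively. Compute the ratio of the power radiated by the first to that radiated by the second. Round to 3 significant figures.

P₁/P₂ ≈ 1.53

With equal areas, P₁/P₂ = (T₁/T₂)⁴ = (1277/1149)⁴ = 1.53.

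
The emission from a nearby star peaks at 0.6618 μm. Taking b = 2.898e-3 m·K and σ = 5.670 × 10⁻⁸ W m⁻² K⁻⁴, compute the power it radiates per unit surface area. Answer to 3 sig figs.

I ≈ 2.08×10⁷ W/m²

Wien's law: T = b/λ_max = 2.898×10⁻³/6.618×10⁻⁷ = 4378.97 K.
Then I = σT⁴ = 5.670×10⁻⁸×(4378.97)⁴ = 2.08×10⁷ W/m².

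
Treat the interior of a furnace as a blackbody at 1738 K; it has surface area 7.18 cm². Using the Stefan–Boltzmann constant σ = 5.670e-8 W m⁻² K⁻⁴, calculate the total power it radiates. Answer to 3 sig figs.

P ≈ 371 W

Area A = 7.18 cm² = 7.18×10⁻⁴ m².
P = σAT⁴ = 5.670×10⁻⁸ × 7.18×10⁻⁴ × (1738)⁴ = 371 W.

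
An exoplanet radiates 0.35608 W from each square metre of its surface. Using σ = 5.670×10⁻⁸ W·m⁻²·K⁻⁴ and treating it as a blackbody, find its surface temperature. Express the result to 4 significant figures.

T ≈ 50.06 K

I = σT⁴, so T = (I/σ)^(1/4) = (0.35608/(5.670×10⁻⁸))^(1/4) = 50.06 K.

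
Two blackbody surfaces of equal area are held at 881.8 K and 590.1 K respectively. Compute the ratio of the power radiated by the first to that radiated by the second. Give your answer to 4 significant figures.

P₁/P₂ ≈ 4.986

With equal areas, P₁/P₂ = (T₁/T₂)⁴ = (881.8/590.1)⁴ = 4.986.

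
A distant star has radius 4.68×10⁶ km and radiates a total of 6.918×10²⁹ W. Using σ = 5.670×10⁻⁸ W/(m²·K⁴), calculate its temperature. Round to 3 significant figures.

T ≈ 1.45×10⁴ K

Surface area A = 4πR² = 4π(4.68×10⁹ m)² = 2.75234×10²⁰ m².
P = σAT⁴ ⇒ T = (P/(σA))^(1/4) = (6.918×10²⁹/(5.670×10⁻⁸×2.75234×10²⁰))^(1/4) = 1.45×10⁴ K.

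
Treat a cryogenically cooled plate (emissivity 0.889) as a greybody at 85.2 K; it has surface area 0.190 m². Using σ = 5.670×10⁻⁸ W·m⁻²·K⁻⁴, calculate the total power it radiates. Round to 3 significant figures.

P ≈ 0.505 W

Area A = 0.190 m².
P = εσAT⁴ = 0.889 × 5.670×10⁻⁸ × 0.190 × (85.2)⁴ = 0.505 W.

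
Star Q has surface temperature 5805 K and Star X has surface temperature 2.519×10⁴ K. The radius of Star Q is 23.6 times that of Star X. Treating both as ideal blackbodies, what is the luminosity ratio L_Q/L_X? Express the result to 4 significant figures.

L_Q/L_X ≈ 1.571

L ∝ R²T⁴, so L_Q/L_X = (R_Q/R_X)²(T_Q/T_X)⁴ = (23.6)² × (5805/2.519×10⁴)⁴ = 556.96 × 2.82031×10⁻³ = 1.571.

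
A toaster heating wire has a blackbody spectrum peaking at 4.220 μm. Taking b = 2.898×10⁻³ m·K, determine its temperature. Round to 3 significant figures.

T ≈ 687 K

Wien's law gives T = b/λ_max = (2.898×10⁻³ m·K)/(4.220×10⁻⁶ m) = 687 K.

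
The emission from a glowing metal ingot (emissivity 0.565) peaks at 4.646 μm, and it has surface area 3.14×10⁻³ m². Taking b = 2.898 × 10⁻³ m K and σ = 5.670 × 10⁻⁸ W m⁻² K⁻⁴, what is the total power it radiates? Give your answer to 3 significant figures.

Wien's law: T = b/λ_max = 2.898×10⁻³/4.646×10⁻⁶ = 623.762 K.
Area A = 3.14×10⁻³ m².
Then P = εσAT⁴ = 0.565×5.670×10⁻⁸×3.14×10⁻³×(623.762)⁴ = 15.2 W.

P ≈ 15.2 W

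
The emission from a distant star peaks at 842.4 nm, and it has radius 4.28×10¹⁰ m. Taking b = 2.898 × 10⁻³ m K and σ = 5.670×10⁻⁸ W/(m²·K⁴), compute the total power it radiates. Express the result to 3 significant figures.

Wien's law: T = b/λ_max = 2.898×10⁻³/8.424×10⁻⁷ = 3440.17 K.
Surface area A = 4πR² = 4π(4.28×10¹⁰ m)² = 2.30196×10²² m².
Then P = σAT⁴ = 5.670×10⁻⁸×2.30196×10²²×(3440.17)⁴ = 1.83×10²⁹ W.

P ≈ 1.83×10²⁹ W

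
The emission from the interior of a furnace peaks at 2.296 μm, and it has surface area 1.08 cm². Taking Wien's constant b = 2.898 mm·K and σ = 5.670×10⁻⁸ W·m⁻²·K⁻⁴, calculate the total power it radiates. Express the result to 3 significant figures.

P ≈ 15.5 W

Wien's law: T = b/λ_max = 2.898×10⁻³/2.296×10⁻⁶ = 1262.20 K.
Area A = 1.08 cm² = 1.08×10⁻⁴ m².
Then P = σAT⁴ = 5.670×10⁻⁸×1.08×10⁻⁴×(1262.20)⁴ = 15.5 W.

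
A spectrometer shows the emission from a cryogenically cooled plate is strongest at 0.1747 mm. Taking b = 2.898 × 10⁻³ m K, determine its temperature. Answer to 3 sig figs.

Wien's law gives T = b/λ_max = (2.898×10⁻³ m·K)/(1.747×10⁻⁴ m) = 16.6 K.

T ≈ 16.6 K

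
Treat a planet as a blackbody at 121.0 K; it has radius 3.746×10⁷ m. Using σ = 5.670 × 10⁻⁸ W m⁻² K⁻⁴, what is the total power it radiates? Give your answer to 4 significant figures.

P ≈ 2.143×10¹⁷ W

Surface area A = 4πR² = 4π(3.746×10⁷ m)² = 1.76338×10¹⁶ m².
P = σAT⁴ = 5.670×10⁻⁸ × 1.76338×10¹⁶ × (121.0)⁴ = 2.143×10¹⁷ W.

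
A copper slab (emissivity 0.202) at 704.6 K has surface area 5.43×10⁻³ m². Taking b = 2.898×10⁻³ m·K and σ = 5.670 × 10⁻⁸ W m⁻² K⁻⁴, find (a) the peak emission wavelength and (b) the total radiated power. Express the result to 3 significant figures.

(a) λ_max = b/T = 2.898×10⁻³/704.6 = 4.113×10⁻⁶ m = 4.11 μm.
Area A = 5.43×10⁻³ m².
(b) P = εσAT⁴ = 0.202×5.670×10⁻⁸×5.43×10⁻³×(704.6)⁴ = 15.3 W.

λ_max ≈ 4.11 μm; P ≈ 15.3 W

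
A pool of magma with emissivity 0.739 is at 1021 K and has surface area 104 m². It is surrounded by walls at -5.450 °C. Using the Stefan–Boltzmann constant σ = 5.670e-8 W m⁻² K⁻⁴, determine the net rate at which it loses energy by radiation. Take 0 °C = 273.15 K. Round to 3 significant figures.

Net loss ≈ 4.71×10⁶ W

Surroundings: T = -5.450 °C + 273.15 = 267.700 K.
Area A = 104 m².
Net radiated power P_net = εσA(T⁴ − T₀⁴) = 0.739×5.670×10⁻⁸×104×(1021⁴ − 267.700⁴).
T⁴ − T₀⁴ = 1.08668×10¹² − 5.13563×10⁹ = 1.08154×10¹² K⁴, so P_net = 4.71×10⁶ W.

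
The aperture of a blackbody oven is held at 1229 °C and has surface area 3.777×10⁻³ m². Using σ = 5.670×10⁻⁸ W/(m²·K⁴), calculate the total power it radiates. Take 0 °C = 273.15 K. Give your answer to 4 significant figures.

T = 1229 °C + 273.15 = 1502.15 K.
Area A = 3.777×10⁻³ m².
P = σAT⁴ = 5.670×10⁻⁸ × 3.777×10⁻³ × (1502.15)⁴ = 1090 W.

P ≈ 1090 W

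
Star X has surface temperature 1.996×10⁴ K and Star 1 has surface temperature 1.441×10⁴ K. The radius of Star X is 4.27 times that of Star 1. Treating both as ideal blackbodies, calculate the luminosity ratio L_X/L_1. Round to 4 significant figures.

L ∝ R²T⁴, so L_X/L_1 = (R_X/R_1)²(T_X/T_1)⁴ = (4.27)² × (1.996×10⁴/1.441×10⁴)⁴ = 18.2329 × 3.68117 = 67.12.

L_X/L_1 ≈ 67.12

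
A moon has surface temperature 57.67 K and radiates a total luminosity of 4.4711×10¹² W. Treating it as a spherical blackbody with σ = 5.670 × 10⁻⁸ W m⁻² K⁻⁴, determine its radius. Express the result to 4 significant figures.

L = 4πR²σT⁴ ⇒ R = √(L/(4πσT⁴)).
σT⁴ = 0.627167 W/m², so R = √(4.4711×10¹²/(4π×0.627167)) = 7.532×10⁵ m.

R ≈ 7.532×10⁵ m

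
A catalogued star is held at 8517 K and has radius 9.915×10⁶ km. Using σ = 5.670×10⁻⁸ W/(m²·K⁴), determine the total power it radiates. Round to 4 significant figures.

P ≈ 3.686×10²⁹ W

Surface area A = 4πR² = 4π(9.915×10⁹ m)² = 1.23537×10²¹ m².
P = σAT⁴ = 5.670×10⁻⁸ × 1.23537×10²¹ × (8517)⁴ = 3.686×10²⁹ W.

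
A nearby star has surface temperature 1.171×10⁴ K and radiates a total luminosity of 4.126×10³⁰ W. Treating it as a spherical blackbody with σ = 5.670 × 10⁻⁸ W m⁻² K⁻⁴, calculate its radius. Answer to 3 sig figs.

R ≈ 1.75×10¹⁰ m

L = 4πR²σT⁴ ⇒ R = √(L/(4πσT⁴)).
σT⁴ = 1.06613×10⁹ W/m², so R = √(4.126×10³⁰/(4π×1.06613×10⁹)) = 1.75×10¹⁰ m.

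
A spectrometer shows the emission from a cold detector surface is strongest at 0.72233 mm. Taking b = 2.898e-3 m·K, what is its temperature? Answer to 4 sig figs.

Wien's law gives T = b/λ_max = (2.898×10⁻³ m·K)/(7.2233×10⁻⁴ m) = 4.012 K.

T ≈ 4.012 K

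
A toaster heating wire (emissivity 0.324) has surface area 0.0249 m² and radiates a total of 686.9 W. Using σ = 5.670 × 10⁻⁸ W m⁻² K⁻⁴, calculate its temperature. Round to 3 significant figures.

T ≈ 1.11×10³ K

Area A = 0.0249 m².
P = εσAT⁴ ⇒ T = (P/(εσA))^(1/4) = (686.9/(0.324×5.670×10⁻⁸×0.0249))^(1/4) = 1.11×10³ K.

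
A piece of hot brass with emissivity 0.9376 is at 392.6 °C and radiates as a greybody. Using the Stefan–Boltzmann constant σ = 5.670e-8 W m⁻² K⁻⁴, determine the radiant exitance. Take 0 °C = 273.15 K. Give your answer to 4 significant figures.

T = 392.6 °C + 273.15 = 665.75 K.
Stefan–Boltzmann: I = εσT⁴ = 0.9376 × 5.670×10⁻⁸ × (665.75)⁴ = 1.044×10⁴ W/m².

I ≈ 1.044×10⁴ W/m²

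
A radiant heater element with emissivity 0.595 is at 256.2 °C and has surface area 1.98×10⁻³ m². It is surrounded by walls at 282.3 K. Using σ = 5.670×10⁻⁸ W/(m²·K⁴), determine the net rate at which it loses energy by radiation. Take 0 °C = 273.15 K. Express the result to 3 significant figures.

T = 256.2 °C + 273.15 = 529.35 K.
Area A = 1.98×10⁻³ m².
Net radiated power P_net = εσA(T⁴ − T₀⁴) = 0.595×5.670×10⁻⁸×1.98×10⁻³×(529.35⁴ − 282.3⁴).
T⁴ − T₀⁴ = 7.85184×10¹⁰ − 6.35102×10⁹ = 7.21674×10¹⁰ K⁴, so P_net = 4.82 W.

Net loss ≈ 4.82 W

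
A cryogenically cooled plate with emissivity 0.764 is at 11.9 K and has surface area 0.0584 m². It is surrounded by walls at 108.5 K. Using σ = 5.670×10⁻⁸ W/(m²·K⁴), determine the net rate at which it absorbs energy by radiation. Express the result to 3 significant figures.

Net gain ≈ 0.351 W

Area A = 0.0584 m².
Net radiated power P_net = εσA(T⁴ − T₀⁴) = 0.764×5.670×10⁻⁸×0.0584×(11.9⁴ − 108.5⁴).
T⁴ − T₀⁴ = 20053.4 − 1.38586×10⁸ = -1.38566×10⁸ K⁴, so P_net = -0.351 W — negative, meaning a net gain of 0.351 W.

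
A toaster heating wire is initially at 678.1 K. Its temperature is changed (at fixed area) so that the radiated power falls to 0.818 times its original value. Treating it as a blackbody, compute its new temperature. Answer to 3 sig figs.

T₂ ≈ 645 K

P ∝ T⁴, so T₂/T₁ = (P₂/P₁)^(1/4) = (0.818)^(1/4) = 0.951017.
T₂ = 678.1 × 0.951017 = 645 K.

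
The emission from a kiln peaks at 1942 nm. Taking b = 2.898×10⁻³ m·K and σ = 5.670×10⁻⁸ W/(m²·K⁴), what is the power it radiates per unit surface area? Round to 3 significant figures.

I ≈ 2.81×10⁵ W/m²

Wien's law: T = b/λ_max = 2.898×10⁻³/1.942×10⁻⁶ = 1492.28 K.
Then I = σT⁴ = 5.670×10⁻⁸×(1492.28)⁴ = 2.81×10⁵ W/m².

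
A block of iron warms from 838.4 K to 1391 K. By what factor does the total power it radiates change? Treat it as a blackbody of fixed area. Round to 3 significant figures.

P ∝ T⁴, so P₂/P₁ = (T₂/T₁)⁴ = (1391/838.4)⁴ = (1.65911)⁴ = 7.58.

P₂/P₁ ≈ 7.58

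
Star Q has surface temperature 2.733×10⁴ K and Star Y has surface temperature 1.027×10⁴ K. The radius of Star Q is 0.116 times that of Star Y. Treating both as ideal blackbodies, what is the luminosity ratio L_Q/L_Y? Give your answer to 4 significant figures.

L ∝ R²T⁴, so L_Q/L_Y = (R_Q/R_Y)²(T_Q/T_Y)⁴ = (0.116)² × (2.733×10⁴/1.027×10⁴)⁴ = 0.013456 × 50.1507 = 0.6748.

L_Q/L_Y ≈ 0.6748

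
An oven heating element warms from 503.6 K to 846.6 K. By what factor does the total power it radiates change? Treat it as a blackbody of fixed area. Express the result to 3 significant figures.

P ∝ T⁴, so P₂/P₁ = (T₂/T₁)⁴ = (846.6/503.6)⁴ = (1.68110)⁴ = 7.99.

P₂/P₁ ≈ 7.99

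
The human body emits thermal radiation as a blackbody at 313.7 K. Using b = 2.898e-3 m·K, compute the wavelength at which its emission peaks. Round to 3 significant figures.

λ_max ≈ 9.24 μm

Wien's displacement law: λ_max = b/T = (2.898×10⁻³ m·K)/(313.7 K) = 9.238×10⁻⁶ m.
That is 9.24 μm, in the infrared range.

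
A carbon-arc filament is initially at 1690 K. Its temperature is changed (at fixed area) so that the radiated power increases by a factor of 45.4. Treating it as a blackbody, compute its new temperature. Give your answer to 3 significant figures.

P ∝ T⁴, so T₂/T₁ = (P₂/P₁)^(1/4) = (45.4)^(1/4) = 2.59576.
T₂ = 1690 × 2.59576 = 4.39×10³ K.

T₂ ≈ 4.39×10³ K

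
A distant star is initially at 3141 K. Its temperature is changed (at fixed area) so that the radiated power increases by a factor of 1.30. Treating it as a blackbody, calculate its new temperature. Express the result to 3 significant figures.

T₂ ≈ 3.35×10³ K

P ∝ T⁴, so T₂/T₁ = (P₂/P₁)^(1/4) = (1.30)^(1/4) = 1.06779.
T₂ = 3141 × 1.06779 = 3.35×10³ K.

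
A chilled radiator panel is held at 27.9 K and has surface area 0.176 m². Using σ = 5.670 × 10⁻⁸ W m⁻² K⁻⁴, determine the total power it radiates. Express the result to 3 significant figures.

Area A = 0.176 m².
P = σAT⁴ = 5.670×10⁻⁸ × 0.176 × (27.9)⁴ = 6.05×10⁻³ W.

P ≈ 6.05×10⁻³ W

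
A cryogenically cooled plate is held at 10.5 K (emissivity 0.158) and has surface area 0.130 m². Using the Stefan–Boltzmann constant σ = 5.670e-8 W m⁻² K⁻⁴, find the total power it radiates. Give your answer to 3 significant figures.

Area A = 0.130 m².
P = εσAT⁴ = 0.158 × 5.670×10⁻⁸ × 0.130 × (10.5)⁴ = 1.42×10⁻⁵ W.

P ≈ 1.42×10⁻⁵ W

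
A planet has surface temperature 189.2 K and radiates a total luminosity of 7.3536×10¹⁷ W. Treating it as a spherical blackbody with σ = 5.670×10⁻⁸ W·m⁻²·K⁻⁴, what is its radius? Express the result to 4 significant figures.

L = 4πR²σT⁴ ⇒ R = √(L/(4πσT⁴)).
σT⁴ = 72.6553 W/m², so R = √(7.3536×10¹⁷/(4π×72.6553)) = 2.838×10⁷ m.

R ≈ 2.838×10⁷ m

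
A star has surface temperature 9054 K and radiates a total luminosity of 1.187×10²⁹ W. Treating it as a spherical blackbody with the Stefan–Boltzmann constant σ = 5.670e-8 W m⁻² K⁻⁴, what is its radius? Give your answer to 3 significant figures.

L = 4πR²σT⁴ ⇒ R = √(L/(4πσT⁴)).
σT⁴ = 3.81018×10⁸ W/m², so R = √(1.187×10²⁹/(4π×3.81018×10⁸)) = 4.98×10⁹ m.

R ≈ 4.98×10⁹ m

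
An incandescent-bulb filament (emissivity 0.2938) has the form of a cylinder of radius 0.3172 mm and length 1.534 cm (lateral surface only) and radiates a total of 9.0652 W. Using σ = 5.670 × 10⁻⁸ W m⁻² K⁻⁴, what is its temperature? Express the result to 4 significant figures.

Lateral area A = 2πrL = 2π×3.172×10⁻⁴×0.01534 = 3.05730×10⁻⁵ m².
P = εσAT⁴ ⇒ T = (P/(εσA))^(1/4) = (9.0652/(0.2938×5.670×10⁻⁸×3.05730×10⁻⁵))^(1/4) = 2054 K.

T ≈ 2054 K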